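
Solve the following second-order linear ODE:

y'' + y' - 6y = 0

Characteristic equation: r² + r - 6 = 0
Roots: r = 2, -3 (distinct real)
General solution: y = C₁e^(2x) + C₂e^(-3x)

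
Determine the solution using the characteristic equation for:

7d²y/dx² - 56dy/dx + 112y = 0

Characteristic equation: 7r² - 56r + 112 = 0
Divide by 7: r² - 8r + 16 = 0
Factored: (r - 4)² = 0
Repeated root: r = 4
General solution: y = (C₁ + C₂x)e^(4x)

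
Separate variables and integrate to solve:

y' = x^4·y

Separating variables and integrating:
ln|y| = x^5/5 + C

General solution: y = Ce^(x^5/5)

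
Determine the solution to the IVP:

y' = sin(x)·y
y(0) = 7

General solution: y = Ce^(-cos(x))
Applying IC y(0) = 7:
Particular solution: y = 7e^(1-cos(x))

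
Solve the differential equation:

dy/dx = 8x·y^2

Separating variables and integrating:
-1/y = 4x^2 + C

General solution: y^-1 = -4x^2 + C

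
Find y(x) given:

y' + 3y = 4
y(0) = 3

General solution: y = 4/3 + Ce^(-3x)
Applying y(0) = 3: C = 3 - 4/3 = 5/3
Particular solution: y = 4/3 + (5/3)e^(-3x)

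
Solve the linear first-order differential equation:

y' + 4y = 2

Using integrating factor method:

General solution: y = 1/2 + Ce^(-4x)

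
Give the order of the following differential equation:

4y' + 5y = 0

The order is 1 (highest derivative is of order 1).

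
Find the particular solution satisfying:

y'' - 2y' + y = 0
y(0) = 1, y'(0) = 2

General solution: y = (C₁ + C₂x)e^x
Repeated root r = 1
Applying ICs: C₁ = 1, C₂ = 1
Particular solution: y = (1 + x)e^x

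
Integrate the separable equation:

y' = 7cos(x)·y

Separating variables and integrating:
ln|y| = 7sin(x) + C

General solution: y = Ce^(7sin(x))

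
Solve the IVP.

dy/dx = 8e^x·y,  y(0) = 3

General solution: y = Ce^(8e^x)
Applying IC y(0) = 3:
Particular solution: y = 3e^(8(e^x - 1))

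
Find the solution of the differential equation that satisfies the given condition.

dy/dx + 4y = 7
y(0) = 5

General solution: y = 7/4 + Ce^(-4x)
Applying y(0) = 5: C = 5 - 7/4 = 13/4
Particular solution: y = 7/4 + (13/4)e^(-4x)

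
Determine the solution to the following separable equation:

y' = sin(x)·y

Separating variables and integrating:
ln|y| = -cos(x) + C

General solution: y = Ce^(-cos(x))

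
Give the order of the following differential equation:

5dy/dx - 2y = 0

The order is 1 (highest derivative is of order 1).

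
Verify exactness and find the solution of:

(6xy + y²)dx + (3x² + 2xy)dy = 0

Verify exactness: ∂M/∂y = ∂N/∂x ✓
Find F(x,y) such that ∂F/∂x = M, ∂F/∂y = N
Solution: 3x²y + xy² = C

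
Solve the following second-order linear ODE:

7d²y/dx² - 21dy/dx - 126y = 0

Characteristic equation: 7r² - 21r - 126 = 0
Divide by 7: r² - 3r - 18 = 0
Roots: r = 6, -3 (distinct real)
General solution: y = C₁e^(6x) + C₂e^(-3x)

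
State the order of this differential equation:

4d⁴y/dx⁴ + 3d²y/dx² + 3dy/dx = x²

The order is 4 (highest derivative is of order 4).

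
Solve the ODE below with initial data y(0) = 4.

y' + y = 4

General solution: y = 4 + Ce^(-x)
Applying y(0) = 4: C = 4 - 4 = 0
Particular solution: y = 4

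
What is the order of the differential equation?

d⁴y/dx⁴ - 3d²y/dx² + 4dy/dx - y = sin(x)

The order is 4 (highest derivative is of order 4).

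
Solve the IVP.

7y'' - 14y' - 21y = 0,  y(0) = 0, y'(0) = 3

General solution: y = C₁e^(3x) + C₂e^(-x)
Applying ICs: C₁ = 3/4, C₂ = -3/4
Particular solution: y = (3/4)e^(3x) - (3/4)e^(-x)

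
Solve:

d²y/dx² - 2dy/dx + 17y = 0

Characteristic equation: r² - 2r + 17 = 0
Roots: r = 1 ± 4i (complex conjugates)
General solution: y = e^x(C₁cos(4x) + C₂sin(4x))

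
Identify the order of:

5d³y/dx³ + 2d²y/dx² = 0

The order is 3 (highest derivative is of order 3).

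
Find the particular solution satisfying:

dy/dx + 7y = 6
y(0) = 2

General solution: y = 6/7 + Ce^(-7x)
Applying y(0) = 2: C = 2 - 6/7 = 8/7
Particular solution: y = 6/7 + (8/7)e^(-7x)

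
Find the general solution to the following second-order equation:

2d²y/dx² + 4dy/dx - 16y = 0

Characteristic equation: 2r² + 4r - 16 = 0
Divide by 2: r² + 2r - 8 = 0
Roots: r = 2, -4 (distinct real)
General solution: y = C₁e^(2x) + C₂e^(-4x)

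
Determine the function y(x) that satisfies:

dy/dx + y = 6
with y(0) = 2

General solution: y = 6 + Ce^(-x)
Applying y(0) = 2: C = 2 - 6 = -4
Particular solution: y = 6 - 4e^(-x)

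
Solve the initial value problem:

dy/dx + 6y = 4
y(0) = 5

General solution: y = 2/3 + Ce^(-6x)
Applying y(0) = 5: C = 5 - 2/3 = 13/3
Particular solution: y = 2/3 + (13/3)e^(-6x)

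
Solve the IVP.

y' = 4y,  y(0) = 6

General solution: y = Ce^(4x)
Applying IC y(0) = 6:
Particular solution: y = 6e^(4x)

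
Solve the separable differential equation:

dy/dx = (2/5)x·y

Separating variables and integrating:
ln|y| = x^2/5 + C

General solution: y = Ce^(x^2/5)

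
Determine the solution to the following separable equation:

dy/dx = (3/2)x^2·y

Separating variables and integrating:
ln|y| = x^3/2 + C

General solution: y = Ce^(x^3/2)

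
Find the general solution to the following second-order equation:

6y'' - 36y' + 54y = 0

Characteristic equation: 6r² - 36r + 54 = 0
Divide by 6: r² - 6r + 9 = 0
Factored: (r - 3)² = 0
Repeated root: r = 3
General solution: y = (C₁ + C₂x)e^(3x)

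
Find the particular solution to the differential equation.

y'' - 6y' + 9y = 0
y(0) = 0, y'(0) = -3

General solution: y = (C₁ + C₂x)e^(3x)
Repeated root r = 3
Applying ICs: C₁ = 0, C₂ = -3
Particular solution: y = -3xe^(3x)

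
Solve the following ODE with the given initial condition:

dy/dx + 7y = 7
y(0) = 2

General solution: y = 1 + Ce^(-7x)
Applying y(0) = 2: C = 2 - 1 = 1
Particular solution: y = 1 + e^(-7x)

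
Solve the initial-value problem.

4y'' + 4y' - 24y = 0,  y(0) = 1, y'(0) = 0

General solution: y = C₁e^(2x) + C₂e^(-3x)
Applying ICs: C₁ = 3/5, C₂ = 2/5
Particular solution: y = (3/5)e^(2x) + (2/5)e^(-3x)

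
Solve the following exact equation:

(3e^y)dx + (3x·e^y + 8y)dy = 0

Verify exactness: ∂M/∂y = ∂N/∂x ✓
Find F(x,y) such that ∂F/∂x = M, ∂F/∂y = N
Solution: 3x·e^y + 4y² = C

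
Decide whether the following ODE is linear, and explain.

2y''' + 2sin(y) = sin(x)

Nonlinear (sin(y) is nonlinear in y)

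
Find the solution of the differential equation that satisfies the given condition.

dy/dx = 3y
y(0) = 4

General solution: y = Ce^(3x)
Applying IC y(0) = 4:
Particular solution: y = 4e^(3x)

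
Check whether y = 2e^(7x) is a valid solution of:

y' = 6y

Verification:
y = 2e^(7x)
y' = 14e^(7x)
But 6y = 12e^(7x)
y' ≠ 6y — the derivative does not match

No, it is not a solution.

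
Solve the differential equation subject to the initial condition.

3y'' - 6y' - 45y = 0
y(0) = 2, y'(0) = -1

General solution: y = C₁e^(5x) + C₂e^(-3x)
Applying ICs: C₁ = 5/8, C₂ = 11/8
Particular solution: y = (5/8)e^(5x) + (11/8)e^(-3x)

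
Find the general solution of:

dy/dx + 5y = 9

Using integrating factor method:

General solution: y = 9/5 + Ce^(-5x)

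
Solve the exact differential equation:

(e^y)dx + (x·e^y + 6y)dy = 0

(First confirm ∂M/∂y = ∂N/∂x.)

Verify exactness: ∂M/∂y = ∂N/∂x ✓
Find F(x,y) such that ∂F/∂x = M, ∂F/∂y = N
Solution: x·e^y + 3y² = C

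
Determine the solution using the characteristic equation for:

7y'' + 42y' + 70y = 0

Characteristic equation: 7r² + 42r + 70 = 0
Divide by 7: r² + 6r + 10 = 0
Roots: r = -3 ± i (complex conjugates)
General solution: y = e^(-3x)(C₁cos(x) + C₂sin(x))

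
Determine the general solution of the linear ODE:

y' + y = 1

Using integrating factor method:

General solution: y = 1 + Ce^(-x)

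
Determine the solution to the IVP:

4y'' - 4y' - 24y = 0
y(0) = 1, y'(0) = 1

General solution: y = C₁e^(3x) + C₂e^(-2x)
Applying ICs: C₁ = 3/5, C₂ = 2/5
Particular solution: y = (3/5)e^(3x) + (2/5)e^(-2x)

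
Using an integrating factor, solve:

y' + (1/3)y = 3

Using integrating factor method:

General solution: y = 9 + Ce^(-x/3)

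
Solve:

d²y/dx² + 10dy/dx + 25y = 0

Characteristic equation: r² + 10r + 25 = 0
Factored: (r + 5)² = 0
Repeated root: r = -5
General solution: y = (C₁ + C₂x)e^(-5x)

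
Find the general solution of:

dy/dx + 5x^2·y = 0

Using integrating factor method:

General solution: y = Ce^(-5x^3/3)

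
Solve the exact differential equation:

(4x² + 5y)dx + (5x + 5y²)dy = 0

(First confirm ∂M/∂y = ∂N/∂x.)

Verify exactness: ∂M/∂y = ∂N/∂x ✓
Find F(x,y) such that ∂F/∂x = M, ∂F/∂y = N
Solution: 4x³/3 + 5xy + 5y³/3 = C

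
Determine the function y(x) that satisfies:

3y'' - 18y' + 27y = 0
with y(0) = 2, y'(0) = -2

General solution: y = (C₁ + C₂x)e^(3x)
Repeated root r = 3
Applying ICs: C₁ = 2, C₂ = -8
Particular solution: y = (2 - 8x)e^(3x)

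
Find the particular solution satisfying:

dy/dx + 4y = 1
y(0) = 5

General solution: y = 1/4 + Ce^(-4x)
Applying y(0) = 5: C = 5 - 1/4 = 19/4
Particular solution: y = 1/4 + (19/4)e^(-4x)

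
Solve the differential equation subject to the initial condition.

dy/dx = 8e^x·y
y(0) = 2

General solution: y = Ce^(8e^x)
Applying IC y(0) = 2:
Particular solution: y = 2e^(8(e^x - 1))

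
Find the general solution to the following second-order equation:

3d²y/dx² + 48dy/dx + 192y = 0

Characteristic equation: 3r² + 48r + 192 = 0
Divide by 3: r² + 16r + 64 = 0
Factored: (r + 8)² = 0
Repeated root: r = -8
General solution: y = (C₁ + C₂x)e^(-8x)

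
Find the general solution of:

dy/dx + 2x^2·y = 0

Using integrating factor method:

General solution: y = Ce^(-2x^3/3)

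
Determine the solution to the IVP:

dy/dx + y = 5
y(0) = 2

General solution: y = 5 + Ce^(-x)
Applying y(0) = 2: C = 2 - 5 = -3
Particular solution: y = 5 - 3e^(-x)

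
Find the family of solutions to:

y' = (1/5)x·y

Separating variables and integrating:
ln|y| = x^2/10 + C

General solution: y = Ce^(x^2/10)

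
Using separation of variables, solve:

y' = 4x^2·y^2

Separating variables and integrating:
-1/y = 4x^3/3 + C

General solution: y^-1 = (-4/3)x^3 + C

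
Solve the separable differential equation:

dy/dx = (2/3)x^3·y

Separating variables and integrating:
ln|y| = x^4/6 + C

General solution: y = Ce^(x^4/6)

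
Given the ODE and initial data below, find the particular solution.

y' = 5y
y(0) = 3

General solution: y = Ce^(5x)
Applying IC y(0) = 3:
Particular solution: y = 3e^(5x)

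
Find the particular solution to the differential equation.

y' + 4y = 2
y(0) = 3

General solution: y = 1/2 + Ce^(-4x)
Applying y(0) = 3: C = 3 - 1/2 = 5/2
Particular solution: y = 1/2 + (5/2)e^(-4x)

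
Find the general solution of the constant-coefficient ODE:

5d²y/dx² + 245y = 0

Characteristic equation: 5r² + 245 = 0
Divide by 5: r² + 49 = 0
Roots: r = ±7i (complex conjugates)
General solution: y = C₁cos(7x) + C₂sin(7x)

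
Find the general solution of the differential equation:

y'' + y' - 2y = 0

Characteristic equation: r² + r - 2 = 0
Roots: r = 1, -2 (distinct real)
General solution: y = C₁e^x + C₂e^(-2x)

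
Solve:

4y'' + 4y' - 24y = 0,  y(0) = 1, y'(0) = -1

General solution: y = C₁e^(2x) + C₂e^(-3x)
Applying ICs: C₁ = 2/5, C₂ = 3/5
Particular solution: y = (2/5)e^(2x) + (3/5)e^(-3x)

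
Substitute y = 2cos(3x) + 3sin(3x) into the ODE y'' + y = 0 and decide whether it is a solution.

Verification:
y'' = -18cos(3x) - 27sin(3x)
y'' + y ≠ 0 (frequency mismatch: got 9 instead of 1)

No, it is not a solution.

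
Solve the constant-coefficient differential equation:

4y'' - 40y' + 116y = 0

Characteristic equation: 4r² - 40r + 116 = 0
Divide by 4: r² - 10r + 29 = 0
Roots: r = 5 ± 2i (complex conjugates)
General solution: y = e^(5x)(C₁cos(2x) + C₂sin(2x))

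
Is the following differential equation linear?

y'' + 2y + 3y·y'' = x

No. Nonlinear (y·y'' term)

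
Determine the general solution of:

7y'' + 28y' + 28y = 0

Characteristic equation: 7r² + 28r + 28 = 0
Divide by 7: r² + 4r + 4 = 0
Factored: (r + 2)² = 0
Repeated root: r = -2
General solution: y = (C₁ + C₂x)e^(-2x)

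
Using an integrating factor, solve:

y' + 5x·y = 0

Using integrating factor method:

General solution: y = Ce^(-5x^2/2)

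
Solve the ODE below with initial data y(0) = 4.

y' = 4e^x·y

General solution: y = Ce^(4e^x)
Applying IC y(0) = 4:
Particular solution: y = 4e^(4(e^x - 1))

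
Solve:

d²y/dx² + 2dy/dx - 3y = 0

Characteristic equation: r² + 2r - 3 = 0
Roots: r = 1, -3 (distinct real)
General solution: y = C₁e^x + C₂e^(-3x)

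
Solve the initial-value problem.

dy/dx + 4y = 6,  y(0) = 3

General solution: y = 3/2 + Ce^(-4x)
Applying y(0) = 3: C = 3 - 3/2 = 3/2
Particular solution: y = 3/2 + (3/2)e^(-4x)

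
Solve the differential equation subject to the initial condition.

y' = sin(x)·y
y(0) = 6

General solution: y = Ce^(-cos(x))
Applying IC y(0) = 6:
Particular solution: y = 6e^(1-cos(x))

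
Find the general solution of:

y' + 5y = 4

Using integrating factor method:

General solution: y = 4/5 + Ce^(-5x)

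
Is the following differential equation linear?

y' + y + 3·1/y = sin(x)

No. Nonlinear (1/y term)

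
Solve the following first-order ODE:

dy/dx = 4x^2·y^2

Separating variables and integrating:
-1/y = 4x^3/3 + C

General solution: y^-1 = (-4/3)x^3 + C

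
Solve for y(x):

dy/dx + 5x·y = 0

Using integrating factor method:

General solution: y = Ce^(-5x^2/2)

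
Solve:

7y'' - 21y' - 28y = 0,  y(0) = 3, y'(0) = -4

General solution: y = C₁e^(4x) + C₂e^(-x)
Applying ICs: C₁ = -1/5, C₂ = 16/5
Particular solution: y = -(1/5)e^(4x) + (16/5)e^(-x)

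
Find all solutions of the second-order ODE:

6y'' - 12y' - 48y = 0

Characteristic equation: 6r² - 12r - 48 = 0
Divide by 6: r² - 2r - 8 = 0
Roots: r = 4, -2 (distinct real)
General solution: y = C₁e^(4x) + C₂e^(-2x)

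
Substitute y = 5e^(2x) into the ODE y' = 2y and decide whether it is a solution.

Verification:
y = 5e^(2x)
y' = 10e^(2x)
2y = 10e^(2x)
y' = 2y ✓

Yes, it is a solution.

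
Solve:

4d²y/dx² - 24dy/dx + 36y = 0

Characteristic equation: 4r² - 24r + 36 = 0
Divide by 4: r² - 6r + 9 = 0
Factored: (r - 3)² = 0
Repeated root: r = 3
General solution: y = (C₁ + C₂x)e^(3x)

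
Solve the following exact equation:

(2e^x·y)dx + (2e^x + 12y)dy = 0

Verify exactness: ∂M/∂y = ∂N/∂x ✓
Find F(x,y) such that ∂F/∂x = M, ∂F/∂y = N
Solution: 2e^x·y + 6y² = C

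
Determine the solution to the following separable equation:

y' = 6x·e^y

Separating variables and integrating:
-e^(-y) = 3x² + C

General solution: y = -ln(C - 3x²)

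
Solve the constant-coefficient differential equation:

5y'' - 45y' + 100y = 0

Characteristic equation: 5r² - 45r + 100 = 0
Divide by 5: r² - 9r + 20 = 0
Roots: r = 4, 5 (distinct real)
General solution: y = C₁e^(4x) + C₂e^(5x)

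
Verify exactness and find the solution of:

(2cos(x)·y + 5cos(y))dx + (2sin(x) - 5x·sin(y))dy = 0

Verify exactness: ∂M/∂y = ∂N/∂x ✓
Find F(x,y) such that ∂F/∂x = M, ∂F/∂y = N
Solution: 2sin(x)·y + 5x·cos(y) = C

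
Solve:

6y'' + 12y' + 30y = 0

Characteristic equation: 6r² + 12r + 30 = 0
Divide by 6: r² + 2r + 5 = 0
Roots: r = -1 ± 2i (complex conjugates)
General solution: y = e^(-x)(C₁cos(2x) + C₂sin(2x))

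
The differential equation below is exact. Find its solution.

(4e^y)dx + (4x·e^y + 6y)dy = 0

Verify exactness: ∂M/∂y = ∂N/∂x ✓
Find F(x,y) such that ∂F/∂x = M, ∂F/∂y = N
Solution: 4x·e^y + 3y² = C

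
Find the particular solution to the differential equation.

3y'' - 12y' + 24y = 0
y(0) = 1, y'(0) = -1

General solution: y = e^(2x)(C₁cos(2x) + C₂sin(2x))
Complex roots r = 2 ± 2i
Applying ICs: C₁ = 1, C₂ = -3/2
Particular solution: y = e^(2x)(cos(2x) - (3/2)sin(2x))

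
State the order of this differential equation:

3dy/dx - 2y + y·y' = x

The order is 1 (highest derivative is of order 1).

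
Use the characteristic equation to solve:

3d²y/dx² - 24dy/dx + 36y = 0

Characteristic equation: 3r² - 24r + 36 = 0
Divide by 3: r² - 8r + 12 = 0
Roots: r = 2, 6 (distinct real)
General solution: y = C₁e^(2x) + C₂e^(6x)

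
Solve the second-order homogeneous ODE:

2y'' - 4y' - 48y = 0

Characteristic equation: 2r² - 4r - 48 = 0
Divide by 2: r² - 2r - 24 = 0
Roots: r = 6, -4 (distinct real)
General solution: y = C₁e^(6x) + C₂e^(-4x)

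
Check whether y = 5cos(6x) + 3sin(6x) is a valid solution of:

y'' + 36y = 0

Verification:
y'' = -180cos(6x) - 108sin(6x)
y'' + 36y = 0 ✓

Yes, it is a solution.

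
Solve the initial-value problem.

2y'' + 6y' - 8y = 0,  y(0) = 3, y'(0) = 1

General solution: y = C₁e^x + C₂e^(-4x)
Applying ICs: C₁ = 13/5, C₂ = 2/5
Particular solution: y = (13/5)e^x + (2/5)e^(-4x)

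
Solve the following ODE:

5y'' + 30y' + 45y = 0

Characteristic equation: 5r² + 30r + 45 = 0
Divide by 5: r² + 6r + 9 = 0
Factored: (r + 3)² = 0
Repeated root: r = -3
General solution: y = (C₁ + C₂x)e^(-3x)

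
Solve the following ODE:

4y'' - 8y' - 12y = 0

Characteristic equation: 4r² - 8r - 12 = 0
Divide by 4: r² - 2r - 3 = 0
Roots: r = 3, -1 (distinct real)
General solution: y = C₁e^(3x) + C₂e^(-x)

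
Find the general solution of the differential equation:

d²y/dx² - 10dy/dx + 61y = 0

Characteristic equation: r² - 10r + 61 = 0
Roots: r = 5 ± 6i (complex conjugates)
General solution: y = e^(5x)(C₁cos(6x) + C₂sin(6x))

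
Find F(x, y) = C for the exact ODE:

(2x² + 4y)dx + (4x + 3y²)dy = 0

Verify exactness: ∂M/∂y = ∂N/∂x ✓
Find F(x,y) such that ∂F/∂x = M, ∂F/∂y = N
Solution: 2x³/3 + 4xy + y³ = C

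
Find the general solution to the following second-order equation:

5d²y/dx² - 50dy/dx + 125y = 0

Characteristic equation: 5r² - 50r + 125 = 0
Divide by 5: r² - 10r + 25 = 0
Factored: (r - 5)² = 0
Repeated root: r = 5
General solution: y = (C₁ + C₂x)e^(5x)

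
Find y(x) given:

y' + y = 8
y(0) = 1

General solution: y = 8 + Ce^(-x)
Applying y(0) = 1: C = 1 - 8 = -7
Particular solution: y = 8 - 7e^(-x)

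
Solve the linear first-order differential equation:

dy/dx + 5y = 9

Using integrating factor method:

General solution: y = 9/5 + Ce^(-5x)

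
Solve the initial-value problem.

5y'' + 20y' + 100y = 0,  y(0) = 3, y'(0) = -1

General solution: y = e^(-2x)(C₁cos(4x) + C₂sin(4x))
Complex roots r = -2 ± 4i
Applying ICs: C₁ = 3, C₂ = 5/4
Particular solution: y = e^(-2x)(3cos(4x) + (5/4)sin(4x))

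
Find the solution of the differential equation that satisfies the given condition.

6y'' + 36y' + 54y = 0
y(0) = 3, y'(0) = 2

General solution: y = (C₁ + C₂x)e^(-3x)
Repeated root r = -3
Applying ICs: C₁ = 3, C₂ = 11
Particular solution: y = (3 + 11x)e^(-3x)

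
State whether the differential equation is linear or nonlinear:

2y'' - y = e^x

Linear (y and its derivatives appear to the first power only, no products of y terms)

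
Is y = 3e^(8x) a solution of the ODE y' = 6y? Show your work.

Verification:
y = 3e^(8x)
y' = 24e^(8x)
But 6y = 18e^(8x)
y' ≠ 6y — the derivative does not match

No, it is not a solution.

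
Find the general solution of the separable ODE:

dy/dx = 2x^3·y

Separating variables and integrating:
ln|y| = x^4/2 + C

General solution: y = Ce^(x^4/2)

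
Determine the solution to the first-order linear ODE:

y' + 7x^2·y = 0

Using integrating factor method:

General solution: y = Ce^(-7x^3/3)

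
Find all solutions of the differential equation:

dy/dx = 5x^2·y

Separating variables and integrating:
ln|y| = 5x^3/3 + C

General solution: y = Ce^(5x^3/3)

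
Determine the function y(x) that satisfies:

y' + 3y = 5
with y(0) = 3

General solution: y = 5/3 + Ce^(-3x)
Applying y(0) = 3: C = 3 - 5/3 = 4/3
Particular solution: y = 5/3 + (4/3)e^(-3x)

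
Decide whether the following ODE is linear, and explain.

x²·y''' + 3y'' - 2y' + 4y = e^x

Linear (y and its derivatives appear to the first power only, no products of y terms)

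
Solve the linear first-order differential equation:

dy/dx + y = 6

Using integrating factor method:

General solution: y = 6 + Ce^(-x)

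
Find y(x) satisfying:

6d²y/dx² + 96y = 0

Characteristic equation: 6r² + 96 = 0
Divide by 6: r² + 16 = 0
Roots: r = ±4i (complex conjugates)
General solution: y = C₁cos(4x) + C₂sin(4x)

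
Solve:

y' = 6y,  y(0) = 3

General solution: y = Ce^(6x)
Applying IC y(0) = 3:
Particular solution: y = 3e^(6x)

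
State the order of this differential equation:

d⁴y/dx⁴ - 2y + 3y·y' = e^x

The order is 4 (highest derivative is of order 4).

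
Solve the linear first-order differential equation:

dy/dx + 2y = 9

Using integrating factor method:

General solution: y = 9/2 + Ce^(-2x)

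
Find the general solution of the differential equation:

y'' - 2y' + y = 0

Characteristic equation: r² - 2r + 1 = 0
Factored: (r - 1)² = 0
Repeated root: r = 1
General solution: y = (C₁ + C₂x)e^x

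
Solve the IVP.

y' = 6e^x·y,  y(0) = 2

General solution: y = Ce^(6e^x)
Applying IC y(0) = 2:
Particular solution: y = 2e^(6(e^x - 1))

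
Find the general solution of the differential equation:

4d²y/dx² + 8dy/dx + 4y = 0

Characteristic equation: 4r² + 8r + 4 = 0
Divide by 4: r² + 2r + 1 = 0
Factored: (r + 1)² = 0
Repeated root: r = -1
General solution: y = (C₁ + C₂x)e^(-x)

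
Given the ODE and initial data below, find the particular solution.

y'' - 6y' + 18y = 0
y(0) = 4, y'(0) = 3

General solution: y = e^(3x)(C₁cos(3x) + C₂sin(3x))
Complex roots r = 3 ± 3i
Applying ICs: C₁ = 4, C₂ = -3
Particular solution: y = e^(3x)(4cos(3x) - 3sin(3x))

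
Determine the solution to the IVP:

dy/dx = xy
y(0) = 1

General solution: y = Ce^(x²/2)
Applying IC y(0) = 1:
Particular solution: y = e^(x²/2)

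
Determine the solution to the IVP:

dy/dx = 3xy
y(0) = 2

General solution: y = Ce^(3x²/2)
Applying IC y(0) = 2:
Particular solution: y = 2e^(3x²/2)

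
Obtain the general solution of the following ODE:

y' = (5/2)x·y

Separating variables and integrating:
ln|y| = 5x^2/4 + C

General solution: y = Ce^(5x^2/4)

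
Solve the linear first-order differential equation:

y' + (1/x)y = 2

Using integrating factor method:

General solution: y = x + C/x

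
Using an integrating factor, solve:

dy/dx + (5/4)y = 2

Using integrating factor method:

General solution: y = 8/5 + Ce^(-5x/4)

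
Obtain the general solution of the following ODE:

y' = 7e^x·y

Separating variables and integrating:
ln|y| = 7e^x + C

General solution: y = Ce^(7e^x)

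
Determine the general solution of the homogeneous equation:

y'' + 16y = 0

Characteristic equation: r² + 16 = 0
Roots: r = ±4i (complex conjugates)
General solution: y = C₁cos(4x) + C₂sin(4x)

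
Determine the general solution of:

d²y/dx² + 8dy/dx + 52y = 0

Characteristic equation: r² + 8r + 52 = 0
Roots: r = -4 ± 6i (complex conjugates)
General solution: y = e^(-4x)(C₁cos(6x) + C₂sin(6x))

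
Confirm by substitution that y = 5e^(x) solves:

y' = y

Verification:
y = 5e^(x)
y' = 5e^(x)
y = 5e^(x)
y' = y ✓

Yes, it is a solution.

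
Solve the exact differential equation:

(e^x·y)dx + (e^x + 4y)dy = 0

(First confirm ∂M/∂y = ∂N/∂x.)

Verify exactness: ∂M/∂y = ∂N/∂x ✓
Find F(x,y) such that ∂F/∂x = M, ∂F/∂y = N
Solution: e^x·y + 2y² = C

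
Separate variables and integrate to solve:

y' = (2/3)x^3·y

Separating variables and integrating:
ln|y| = x^4/6 + C

General solution: y = Ce^(x^4/6)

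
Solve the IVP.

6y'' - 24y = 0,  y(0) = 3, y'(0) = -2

General solution: y = C₁e^(2x) + C₂e^(-2x)
Applying ICs: C₁ = 1, C₂ = 2
Particular solution: y = e^(2x) + 2e^(-2x)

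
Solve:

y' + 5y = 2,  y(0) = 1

General solution: y = 2/5 + Ce^(-5x)
Applying y(0) = 1: C = 1 - 2/5 = 3/5
Particular solution: y = 2/5 + (3/5)e^(-5x)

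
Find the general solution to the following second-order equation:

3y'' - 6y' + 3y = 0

Characteristic equation: 3r² - 6r + 3 = 0
Divide by 3: r² - 2r + 1 = 0
Factored: (r - 1)² = 0
Repeated root: r = 1
General solution: y = (C₁ + C₂x)e^x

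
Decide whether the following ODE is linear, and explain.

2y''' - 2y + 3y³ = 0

Nonlinear (y³ term)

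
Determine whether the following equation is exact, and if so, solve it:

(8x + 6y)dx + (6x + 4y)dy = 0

Verify exactness: ∂M/∂y = ∂N/∂x ✓
Find F(x,y) such that ∂F/∂x = M, ∂F/∂y = N
Solution: 4x² + 6xy + 2y² = C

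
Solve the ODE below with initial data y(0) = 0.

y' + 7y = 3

General solution: y = 3/7 + Ce^(-7x)
Applying y(0) = 0: C = 0 - 3/7 = -3/7
Particular solution: y = 3/7 - (3/7)e^(-7x)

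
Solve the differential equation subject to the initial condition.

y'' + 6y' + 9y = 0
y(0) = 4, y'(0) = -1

General solution: y = (C₁ + C₂x)e^(-3x)
Repeated root r = -3
Applying ICs: C₁ = 4, C₂ = 11
Particular solution: y = (4 + 11x)e^(-3x)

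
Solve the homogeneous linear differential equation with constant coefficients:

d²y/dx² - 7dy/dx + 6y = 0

Characteristic equation: r² - 7r + 6 = 0
Roots: r = 1, 6 (distinct real)
General solution: y = C₁e^x + C₂e^(6x)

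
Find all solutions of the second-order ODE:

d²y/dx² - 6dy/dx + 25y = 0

Characteristic equation: r² - 6r + 25 = 0
Roots: r = 3 ± 4i (complex conjugates)
General solution: y = e^(3x)(C₁cos(4x) + C₂sin(4x))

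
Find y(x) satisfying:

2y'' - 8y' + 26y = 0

Characteristic equation: 2r² - 8r + 26 = 0
Divide by 2: r² - 4r + 13 = 0
Roots: r = 2 ± 3i (complex conjugates)
General solution: y = e^(2x)(C₁cos(3x) + C₂sin(3x))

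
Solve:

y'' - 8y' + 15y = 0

Characteristic equation: r² - 8r + 15 = 0
Roots: r = 5, 3 (distinct real)
General solution: y = C₁e^(5x) + C₂e^(3x)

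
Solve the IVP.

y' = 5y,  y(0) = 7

General solution: y = Ce^(5x)
Applying IC y(0) = 7:
Particular solution: y = 7e^(5x)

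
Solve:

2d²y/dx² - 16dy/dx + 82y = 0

Characteristic equation: 2r² - 16r + 82 = 0
Divide by 2: r² - 8r + 41 = 0
Roots: r = 4 ± 5i (complex conjugates)
General solution: y = e^(4x)(C₁cos(5x) + C₂sin(5x))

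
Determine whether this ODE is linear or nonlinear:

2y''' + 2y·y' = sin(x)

Nonlinear (product y·y')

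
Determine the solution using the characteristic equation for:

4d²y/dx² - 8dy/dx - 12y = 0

Characteristic equation: 4r² - 8r - 12 = 0
Divide by 4: r² - 2r - 3 = 0
Roots: r = 3, -1 (distinct real)
General solution: y = C₁e^(3x) + C₂e^(-x)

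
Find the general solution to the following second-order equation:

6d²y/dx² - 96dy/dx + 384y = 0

Characteristic equation: 6r² - 96r + 384 = 0
Divide by 6: r² - 16r + 64 = 0
Factored: (r - 8)² = 0
Repeated root: r = 8
General solution: y = (C₁ + C₂x)e^(8x)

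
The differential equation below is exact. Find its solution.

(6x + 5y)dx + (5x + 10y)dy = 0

Verify exactness: ∂M/∂y = ∂N/∂x ✓
Find F(x,y) such that ∂F/∂x = M, ∂F/∂y = N
Solution: 3x² + 5xy + 5y² = C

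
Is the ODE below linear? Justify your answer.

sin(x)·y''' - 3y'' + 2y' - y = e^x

Yes. Linear (y and its derivatives appear to the first power only, no products of y terms)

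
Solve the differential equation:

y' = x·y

Separating variables and integrating:
ln|y| = x^2/2 + C

General solution: y = Ce^(x^2/2)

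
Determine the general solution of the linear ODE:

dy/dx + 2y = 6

Using integrating factor method:

General solution: y = 3 + Ce^(-2x)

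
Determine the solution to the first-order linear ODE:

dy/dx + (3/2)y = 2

Using integrating factor method:

General solution: y = 4/3 + Ce^(-3x/2)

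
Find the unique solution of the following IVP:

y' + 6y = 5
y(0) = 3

General solution: y = 5/6 + Ce^(-6x)
Applying y(0) = 3: C = 3 - 5/6 = 13/6
Particular solution: y = 5/6 + (13/6)e^(-6x)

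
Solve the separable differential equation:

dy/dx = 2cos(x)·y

Separating variables and integrating:
ln|y| = 2sin(x) + C

General solution: y = Ce^(2sin(x))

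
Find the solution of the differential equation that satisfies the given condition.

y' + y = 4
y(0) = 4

General solution: y = 4 + Ce^(-x)
Applying y(0) = 4: C = 4 - 4 = 0
Particular solution: y = 4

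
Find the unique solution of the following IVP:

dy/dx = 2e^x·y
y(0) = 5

General solution: y = Ce^(2e^x)
Applying IC y(0) = 5:
Particular solution: y = 5e^(2(e^x - 1))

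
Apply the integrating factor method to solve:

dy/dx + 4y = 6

Using integrating factor method:

General solution: y = 3/2 + Ce^(-4x)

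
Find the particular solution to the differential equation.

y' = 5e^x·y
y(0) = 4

General solution: y = Ce^(5e^x)
Applying IC y(0) = 4:
Particular solution: y = 4e^(5(e^x - 1))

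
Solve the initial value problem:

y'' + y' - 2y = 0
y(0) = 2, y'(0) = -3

General solution: y = C₁e^x + C₂e^(-2x)
Applying ICs: C₁ = 1/3, C₂ = 5/3
Particular solution: y = (1/3)e^x + (5/3)e^(-2x)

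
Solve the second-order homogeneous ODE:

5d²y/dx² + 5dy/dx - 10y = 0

Characteristic equation: 5r² + 5r - 10 = 0
Divide by 5: r² + r - 2 = 0
Roots: r = 1, -2 (distinct real)
General solution: y = C₁e^x + C₂e^(-2x)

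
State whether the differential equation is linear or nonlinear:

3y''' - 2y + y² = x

Nonlinear (y² term)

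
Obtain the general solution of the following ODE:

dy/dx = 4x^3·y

Separating variables and integrating:
ln|y| = x^4 + C

General solution: y = Ce^(x^4)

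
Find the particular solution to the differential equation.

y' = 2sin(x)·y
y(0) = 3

General solution: y = Ce^(-2cos(x))
Applying IC y(0) = 3:
Particular solution: y = 3e^(2(1-cos(x)))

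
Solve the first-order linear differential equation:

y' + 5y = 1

Using integrating factor method:

General solution: y = 1/5 + Ce^(-5x)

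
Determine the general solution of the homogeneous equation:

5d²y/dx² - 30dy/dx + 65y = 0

Characteristic equation: 5r² - 30r + 65 = 0
Divide by 5: r² - 6r + 13 = 0
Roots: r = 3 ± 2i (complex conjugates)
General solution: y = e^(3x)(C₁cos(2x) + C₂sin(2x))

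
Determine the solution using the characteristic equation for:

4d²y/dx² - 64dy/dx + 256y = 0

Characteristic equation: 4r² - 64r + 256 = 0
Divide by 4: r² - 16r + 64 = 0
Factored: (r - 8)² = 0
Repeated root: r = 8
General solution: y = (C₁ + C₂x)e^(8x)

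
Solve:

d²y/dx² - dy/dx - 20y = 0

Characteristic equation: r² - r - 20 = 0
Roots: r = 5, -4 (distinct real)
General solution: y = C₁e^(5x) + C₂e^(-4x)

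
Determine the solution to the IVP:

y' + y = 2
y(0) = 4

General solution: y = 2 + Ce^(-x)
Applying y(0) = 4: C = 4 - 2 = 2
Particular solution: y = 2 + 2e^(-x)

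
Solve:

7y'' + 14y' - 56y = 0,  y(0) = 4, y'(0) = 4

General solution: y = C₁e^(2x) + C₂e^(-4x)
Applying ICs: C₁ = 10/3, C₂ = 2/3
Particular solution: y = (10/3)e^(2x) + (2/3)e^(-4x)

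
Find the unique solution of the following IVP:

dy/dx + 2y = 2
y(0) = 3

General solution: y = 1 + Ce^(-2x)
Applying y(0) = 3: C = 3 - 1 = 2
Particular solution: y = 1 + 2e^(-2x)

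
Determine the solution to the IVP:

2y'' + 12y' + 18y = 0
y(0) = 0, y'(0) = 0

General solution: y = (C₁ + C₂x)e^(-3x)
Repeated root r = -3
Applying ICs: C₁ = 0, C₂ = 0
Particular solution: y = 0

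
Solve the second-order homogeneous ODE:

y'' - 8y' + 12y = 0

Characteristic equation: r² - 8r + 12 = 0
Roots: r = 6, 2 (distinct real)
General solution: y = C₁e^(6x) + C₂e^(2x)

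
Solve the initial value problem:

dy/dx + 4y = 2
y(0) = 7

General solution: y = 1/2 + Ce^(-4x)
Applying y(0) = 7: C = 7 - 1/2 = 13/2
Particular solution: y = 1/2 + (13/2)e^(-4x)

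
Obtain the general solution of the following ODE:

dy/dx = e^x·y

Separating variables and integrating:
ln|y| = e^x + C

General solution: y = Ce^(e^x)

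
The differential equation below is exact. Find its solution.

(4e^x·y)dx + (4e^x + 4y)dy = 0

Verify exactness: ∂M/∂y = ∂N/∂x ✓
Find F(x,y) such that ∂F/∂x = M, ∂F/∂y = N
Solution: 4e^x·y + 2y² = C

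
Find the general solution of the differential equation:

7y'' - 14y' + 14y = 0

Characteristic equation: 7r² - 14r + 14 = 0
Divide by 7: r² - 2r + 2 = 0
Roots: r = 1 ± i (complex conjugates)
General solution: y = e^x(C₁cos(x) + C₂sin(x))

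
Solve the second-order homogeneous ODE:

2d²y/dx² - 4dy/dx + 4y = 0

Characteristic equation: 2r² - 4r + 4 = 0
Divide by 2: r² - 2r + 2 = 0
Roots: r = 1 ± i (complex conjugates)
General solution: y = e^x(C₁cos(x) + C₂sin(x))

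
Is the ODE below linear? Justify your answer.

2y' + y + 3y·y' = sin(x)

No. Nonlinear (product y·y')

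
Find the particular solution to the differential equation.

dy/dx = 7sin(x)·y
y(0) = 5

General solution: y = Ce^(-7cos(x))
Applying IC y(0) = 5:
Particular solution: y = 5e^(7(1-cos(x)))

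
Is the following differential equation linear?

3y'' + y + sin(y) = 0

No. Nonlinear (sin(y) is nonlinear in y)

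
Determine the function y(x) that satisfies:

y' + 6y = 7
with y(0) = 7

General solution: y = 7/6 + Ce^(-6x)
Applying y(0) = 7: C = 7 - 7/6 = 35/6
Particular solution: y = 7/6 + (35/6)e^(-6x)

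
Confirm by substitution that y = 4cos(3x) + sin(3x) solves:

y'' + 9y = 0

Verification:
y'' = -36cos(3x) - 9sin(3x)
y'' + 9y = 0 ✓

Yes, it is a solution.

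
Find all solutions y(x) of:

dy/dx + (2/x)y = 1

Using integrating factor method:

General solution: y = (1/3)x + Cx^(-2)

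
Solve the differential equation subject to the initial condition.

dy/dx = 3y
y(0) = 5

General solution: y = Ce^(3x)
Applying IC y(0) = 5:
Particular solution: y = 5e^(3x)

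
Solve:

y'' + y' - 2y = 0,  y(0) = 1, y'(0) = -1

General solution: y = C₁e^x + C₂e^(-2x)
Applying ICs: C₁ = 1/3, C₂ = 2/3
Particular solution: y = (1/3)e^x + (2/3)e^(-2x)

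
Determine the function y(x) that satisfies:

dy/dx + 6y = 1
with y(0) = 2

General solution: y = 1/6 + Ce^(-6x)
Applying y(0) = 2: C = 2 - 1/6 = 11/6
Particular solution: y = 1/6 + (11/6)e^(-6x)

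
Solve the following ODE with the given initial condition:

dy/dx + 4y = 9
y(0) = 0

General solution: y = 9/4 + Ce^(-4x)
Applying y(0) = 0: C = 0 - 9/4 = -9/4
Particular solution: y = 9/4 - (9/4)e^(-4x)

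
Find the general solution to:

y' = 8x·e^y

Separating variables and integrating:
-e^(-y) = 4x² + C

General solution: y = -ln(C - 4x²)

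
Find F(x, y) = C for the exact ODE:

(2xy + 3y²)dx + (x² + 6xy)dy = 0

Verify exactness: ∂M/∂y = ∂N/∂x ✓
Find F(x,y) such that ∂F/∂x = M, ∂F/∂y = N
Solution: x²y + 3xy² = C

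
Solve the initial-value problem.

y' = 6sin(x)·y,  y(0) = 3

General solution: y = Ce^(-6cos(x))
Applying IC y(0) = 3:
Particular solution: y = 3e^(6(1-cos(x)))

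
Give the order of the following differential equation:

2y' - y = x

The order is 1 (highest derivative is of order 1).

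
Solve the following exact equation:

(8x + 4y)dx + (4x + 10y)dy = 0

Verify exactness: ∂M/∂y = ∂N/∂x ✓
Find F(x,y) such that ∂F/∂x = M, ∂F/∂y = N
Solution: 4x² + 4xy + 5y² = C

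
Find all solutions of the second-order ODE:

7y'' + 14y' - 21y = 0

Characteristic equation: 7r² + 14r - 21 = 0
Divide by 7: r² + 2r - 3 = 0
Roots: r = 1, -3 (distinct real)
General solution: y = C₁e^x + C₂e^(-3x)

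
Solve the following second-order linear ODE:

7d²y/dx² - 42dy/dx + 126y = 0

Characteristic equation: 7r² - 42r + 126 = 0
Divide by 7: r² - 6r + 18 = 0
Roots: r = 3 ± 3i (complex conjugates)
General solution: y = e^(3x)(C₁cos(3x) + C₂sin(3x))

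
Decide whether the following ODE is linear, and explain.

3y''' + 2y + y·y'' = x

Nonlinear (y·y'' term)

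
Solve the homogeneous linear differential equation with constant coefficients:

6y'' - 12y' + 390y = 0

Characteristic equation: 6r² - 12r + 390 = 0
Divide by 6: r² - 2r + 65 = 0
Roots: r = 1 ± 8i (complex conjugates)
General solution: y = e^x(C₁cos(8x) + C₂sin(8x))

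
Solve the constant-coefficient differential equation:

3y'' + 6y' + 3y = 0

Characteristic equation: 3r² + 6r + 3 = 0
Divide by 3: r² + 2r + 1 = 0
Factored: (r + 1)² = 0
Repeated root: r = -1
General solution: y = (C₁ + C₂x)e^(-x)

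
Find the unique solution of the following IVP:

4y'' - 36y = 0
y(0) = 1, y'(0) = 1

General solution: y = C₁e^(3x) + C₂e^(-3x)
Applying ICs: C₁ = 2/3, C₂ = 1/3
Particular solution: y = (2/3)e^(3x) + (1/3)e^(-3x)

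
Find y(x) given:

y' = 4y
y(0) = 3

General solution: y = Ce^(4x)
Applying IC y(0) = 3:
Particular solution: y = 3e^(4x)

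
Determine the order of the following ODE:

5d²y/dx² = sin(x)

The order is 2 (highest derivative is of order 2).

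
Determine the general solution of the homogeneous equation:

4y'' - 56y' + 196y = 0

Characteristic equation: 4r² - 56r + 196 = 0
Divide by 4: r² - 14r + 49 = 0
Factored: (r - 7)² = 0
Repeated root: r = 7
General solution: y = (C₁ + C₂x)e^(7x)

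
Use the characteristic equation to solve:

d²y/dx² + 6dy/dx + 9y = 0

Characteristic equation: r² + 6r + 9 = 0
Factored: (r + 3)² = 0
Repeated root: r = -3
General solution: y = (C₁ + C₂x)e^(-3x)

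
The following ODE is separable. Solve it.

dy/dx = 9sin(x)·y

Separating variables and integrating:
ln|y| = -9cos(x) + C

General solution: y = Ce^(-9cos(x))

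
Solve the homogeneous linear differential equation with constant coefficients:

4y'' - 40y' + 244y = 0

Characteristic equation: 4r² - 40r + 244 = 0
Divide by 4: r² - 10r + 61 = 0
Roots: r = 5 ± 6i (complex conjugates)
General solution: y = e^(5x)(C₁cos(6x) + C₂sin(6x))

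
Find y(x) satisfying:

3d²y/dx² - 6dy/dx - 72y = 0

Characteristic equation: 3r² - 6r - 72 = 0
Divide by 3: r² - 2r - 24 = 0
Roots: r = 6, -4 (distinct real)
General solution: y = C₁e^(6x) + C₂e^(-4x)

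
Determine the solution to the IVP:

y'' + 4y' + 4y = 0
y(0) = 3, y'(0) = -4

General solution: y = (C₁ + C₂x)e^(-2x)
Repeated root r = -2
Applying ICs: C₁ = 3, C₂ = 2
Particular solution: y = (3 + 2x)e^(-2x)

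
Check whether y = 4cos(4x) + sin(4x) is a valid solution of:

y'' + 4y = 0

Verification:
y'' = -64cos(4x) - 16sin(4x)
y'' + 4y ≠ 0 (frequency mismatch: got 16 instead of 4)

No, it is not a solution.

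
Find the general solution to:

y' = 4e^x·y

Separating variables and integrating:
ln|y| = 4e^x + C

General solution: y = Ce^(4e^x)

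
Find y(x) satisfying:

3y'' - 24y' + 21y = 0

Characteristic equation: 3r² - 24r + 21 = 0
Divide by 3: r² - 8r + 7 = 0
Roots: r = 1, 7 (distinct real)
General solution: y = C₁e^x + C₂e^(7x)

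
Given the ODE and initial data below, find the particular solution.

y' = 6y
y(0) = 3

General solution: y = Ce^(6x)
Applying IC y(0) = 3:
Particular solution: y = 3e^(6x)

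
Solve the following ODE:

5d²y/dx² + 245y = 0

Characteristic equation: 5r² + 245 = 0
Divide by 5: r² + 49 = 0
Roots: r = ±7i (complex conjugates)
General solution: y = C₁cos(7x) + C₂sin(7x)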